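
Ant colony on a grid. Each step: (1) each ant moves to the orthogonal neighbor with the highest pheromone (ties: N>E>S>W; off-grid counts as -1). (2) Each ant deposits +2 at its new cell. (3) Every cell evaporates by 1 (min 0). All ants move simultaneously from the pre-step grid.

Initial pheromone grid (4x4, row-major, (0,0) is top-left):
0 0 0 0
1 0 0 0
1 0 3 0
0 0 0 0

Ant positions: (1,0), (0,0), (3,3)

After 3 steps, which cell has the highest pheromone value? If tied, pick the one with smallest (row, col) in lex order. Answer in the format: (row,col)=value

Answer: (1,0)=4

Derivation:
Step 1: ant0:(1,0)->S->(2,0) | ant1:(0,0)->S->(1,0) | ant2:(3,3)->N->(2,3)
  grid max=2 at (1,0)
Step 2: ant0:(2,0)->N->(1,0) | ant1:(1,0)->S->(2,0) | ant2:(2,3)->W->(2,2)
  grid max=3 at (1,0)
Step 3: ant0:(1,0)->S->(2,0) | ant1:(2,0)->N->(1,0) | ant2:(2,2)->N->(1,2)
  grid max=4 at (1,0)
Final grid:
  0 0 0 0
  4 0 1 0
  4 0 2 0
  0 0 0 0
Max pheromone 4 at (1,0)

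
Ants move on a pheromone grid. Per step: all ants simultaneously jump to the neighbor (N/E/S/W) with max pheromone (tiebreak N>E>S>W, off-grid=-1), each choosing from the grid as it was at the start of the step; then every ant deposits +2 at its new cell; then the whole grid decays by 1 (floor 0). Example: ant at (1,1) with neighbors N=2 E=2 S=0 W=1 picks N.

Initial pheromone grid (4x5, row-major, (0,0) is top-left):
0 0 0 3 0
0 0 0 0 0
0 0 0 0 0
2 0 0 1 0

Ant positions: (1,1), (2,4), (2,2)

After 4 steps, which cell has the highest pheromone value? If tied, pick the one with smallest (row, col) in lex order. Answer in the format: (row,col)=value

Step 1: ant0:(1,1)->N->(0,1) | ant1:(2,4)->N->(1,4) | ant2:(2,2)->N->(1,2)
  grid max=2 at (0,3)
Step 2: ant0:(0,1)->E->(0,2) | ant1:(1,4)->N->(0,4) | ant2:(1,2)->N->(0,2)
  grid max=3 at (0,2)
Step 3: ant0:(0,2)->E->(0,3) | ant1:(0,4)->W->(0,3) | ant2:(0,2)->E->(0,3)
  grid max=6 at (0,3)
Step 4: ant0:(0,3)->W->(0,2) | ant1:(0,3)->W->(0,2) | ant2:(0,3)->W->(0,2)
  grid max=7 at (0,2)
Final grid:
  0 0 7 5 0
  0 0 0 0 0
  0 0 0 0 0
  0 0 0 0 0
Max pheromone 7 at (0,2)

Answer: (0,2)=7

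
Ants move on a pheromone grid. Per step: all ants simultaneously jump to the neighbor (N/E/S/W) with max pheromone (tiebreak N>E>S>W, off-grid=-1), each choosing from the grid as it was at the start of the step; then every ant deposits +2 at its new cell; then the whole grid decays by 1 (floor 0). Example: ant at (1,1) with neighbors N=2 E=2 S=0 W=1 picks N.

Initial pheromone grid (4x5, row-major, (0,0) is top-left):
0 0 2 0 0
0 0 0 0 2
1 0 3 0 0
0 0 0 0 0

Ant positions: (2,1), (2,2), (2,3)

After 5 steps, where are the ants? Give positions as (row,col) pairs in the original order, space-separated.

Step 1: ant0:(2,1)->E->(2,2) | ant1:(2,2)->N->(1,2) | ant2:(2,3)->W->(2,2)
  grid max=6 at (2,2)
Step 2: ant0:(2,2)->N->(1,2) | ant1:(1,2)->S->(2,2) | ant2:(2,2)->N->(1,2)
  grid max=7 at (2,2)
Step 3: ant0:(1,2)->S->(2,2) | ant1:(2,2)->N->(1,2) | ant2:(1,2)->S->(2,2)
  grid max=10 at (2,2)
Step 4: ant0:(2,2)->N->(1,2) | ant1:(1,2)->S->(2,2) | ant2:(2,2)->N->(1,2)
  grid max=11 at (2,2)
Step 5: ant0:(1,2)->S->(2,2) | ant1:(2,2)->N->(1,2) | ant2:(1,2)->S->(2,2)
  grid max=14 at (2,2)

(2,2) (1,2) (2,2)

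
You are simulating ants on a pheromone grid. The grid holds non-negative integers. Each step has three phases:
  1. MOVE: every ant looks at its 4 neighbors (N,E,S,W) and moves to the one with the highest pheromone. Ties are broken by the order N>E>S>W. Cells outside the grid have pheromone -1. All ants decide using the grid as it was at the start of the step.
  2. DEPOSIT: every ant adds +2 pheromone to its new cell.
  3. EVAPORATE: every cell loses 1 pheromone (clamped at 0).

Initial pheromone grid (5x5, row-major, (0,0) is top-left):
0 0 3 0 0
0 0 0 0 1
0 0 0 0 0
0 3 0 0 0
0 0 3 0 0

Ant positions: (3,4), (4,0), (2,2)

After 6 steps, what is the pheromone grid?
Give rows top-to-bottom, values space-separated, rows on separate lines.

After step 1: ants at (2,4),(3,0),(1,2)
  0 0 2 0 0
  0 0 1 0 0
  0 0 0 0 1
  1 2 0 0 0
  0 0 2 0 0
After step 2: ants at (1,4),(3,1),(0,2)
  0 0 3 0 0
  0 0 0 0 1
  0 0 0 0 0
  0 3 0 0 0
  0 0 1 0 0
After step 3: ants at (0,4),(2,1),(0,3)
  0 0 2 1 1
  0 0 0 0 0
  0 1 0 0 0
  0 2 0 0 0
  0 0 0 0 0
After step 4: ants at (0,3),(3,1),(0,2)
  0 0 3 2 0
  0 0 0 0 0
  0 0 0 0 0
  0 3 0 0 0
  0 0 0 0 0
After step 5: ants at (0,2),(2,1),(0,3)
  0 0 4 3 0
  0 0 0 0 0
  0 1 0 0 0
  0 2 0 0 0
  0 0 0 0 0
After step 6: ants at (0,3),(3,1),(0,2)
  0 0 5 4 0
  0 0 0 0 0
  0 0 0 0 0
  0 3 0 0 0
  0 0 0 0 0

0 0 5 4 0
0 0 0 0 0
0 0 0 0 0
0 3 0 0 0
0 0 0 0 0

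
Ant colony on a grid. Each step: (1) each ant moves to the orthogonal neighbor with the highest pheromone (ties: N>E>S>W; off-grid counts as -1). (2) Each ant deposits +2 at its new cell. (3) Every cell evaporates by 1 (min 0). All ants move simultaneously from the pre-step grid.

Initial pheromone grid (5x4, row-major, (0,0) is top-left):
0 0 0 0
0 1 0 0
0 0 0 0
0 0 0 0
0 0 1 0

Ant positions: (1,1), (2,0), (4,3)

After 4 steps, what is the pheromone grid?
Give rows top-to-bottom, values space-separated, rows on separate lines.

After step 1: ants at (0,1),(1,0),(4,2)
  0 1 0 0
  1 0 0 0
  0 0 0 0
  0 0 0 0
  0 0 2 0
After step 2: ants at (0,2),(0,0),(3,2)
  1 0 1 0
  0 0 0 0
  0 0 0 0
  0 0 1 0
  0 0 1 0
After step 3: ants at (0,3),(0,1),(4,2)
  0 1 0 1
  0 0 0 0
  0 0 0 0
  0 0 0 0
  0 0 2 0
After step 4: ants at (1,3),(0,2),(3,2)
  0 0 1 0
  0 0 0 1
  0 0 0 0
  0 0 1 0
  0 0 1 0

0 0 1 0
0 0 0 1
0 0 0 0
0 0 1 0
0 0 1 0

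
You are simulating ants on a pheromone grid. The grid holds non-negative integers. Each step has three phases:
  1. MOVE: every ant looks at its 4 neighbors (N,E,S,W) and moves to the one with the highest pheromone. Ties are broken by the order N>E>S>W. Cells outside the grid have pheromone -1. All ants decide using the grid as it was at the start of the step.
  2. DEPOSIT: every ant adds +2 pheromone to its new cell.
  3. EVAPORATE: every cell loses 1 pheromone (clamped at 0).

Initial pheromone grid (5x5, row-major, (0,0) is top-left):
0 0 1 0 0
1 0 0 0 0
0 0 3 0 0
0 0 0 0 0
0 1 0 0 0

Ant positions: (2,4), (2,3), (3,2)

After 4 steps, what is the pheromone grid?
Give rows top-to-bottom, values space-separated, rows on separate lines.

After step 1: ants at (1,4),(2,2),(2,2)
  0 0 0 0 0
  0 0 0 0 1
  0 0 6 0 0
  0 0 0 0 0
  0 0 0 0 0
After step 2: ants at (0,4),(1,2),(1,2)
  0 0 0 0 1
  0 0 3 0 0
  0 0 5 0 0
  0 0 0 0 0
  0 0 0 0 0
After step 3: ants at (1,4),(2,2),(2,2)
  0 0 0 0 0
  0 0 2 0 1
  0 0 8 0 0
  0 0 0 0 0
  0 0 0 0 0
After step 4: ants at (0,4),(1,2),(1,2)
  0 0 0 0 1
  0 0 5 0 0
  0 0 7 0 0
  0 0 0 0 0
  0 0 0 0 0

0 0 0 0 1
0 0 5 0 0
0 0 7 0 0
0 0 0 0 0
0 0 0 0 0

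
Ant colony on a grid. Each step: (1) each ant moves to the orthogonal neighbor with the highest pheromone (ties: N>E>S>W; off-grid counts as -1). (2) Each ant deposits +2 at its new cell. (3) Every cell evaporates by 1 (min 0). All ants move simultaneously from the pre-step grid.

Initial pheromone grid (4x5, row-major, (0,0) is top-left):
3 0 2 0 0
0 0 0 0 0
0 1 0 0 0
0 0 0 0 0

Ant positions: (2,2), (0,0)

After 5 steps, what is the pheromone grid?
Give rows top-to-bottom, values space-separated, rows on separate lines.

After step 1: ants at (2,1),(0,1)
  2 1 1 0 0
  0 0 0 0 0
  0 2 0 0 0
  0 0 0 0 0
After step 2: ants at (1,1),(0,0)
  3 0 0 0 0
  0 1 0 0 0
  0 1 0 0 0
  0 0 0 0 0
After step 3: ants at (2,1),(0,1)
  2 1 0 0 0
  0 0 0 0 0
  0 2 0 0 0
  0 0 0 0 0
After step 4: ants at (1,1),(0,0)
  3 0 0 0 0
  0 1 0 0 0
  0 1 0 0 0
  0 0 0 0 0
After step 5: ants at (2,1),(0,1)
  2 1 0 0 0
  0 0 0 0 0
  0 2 0 0 0
  0 0 0 0 0

2 1 0 0 0
0 0 0 0 0
0 2 0 0 0
0 0 0 0 0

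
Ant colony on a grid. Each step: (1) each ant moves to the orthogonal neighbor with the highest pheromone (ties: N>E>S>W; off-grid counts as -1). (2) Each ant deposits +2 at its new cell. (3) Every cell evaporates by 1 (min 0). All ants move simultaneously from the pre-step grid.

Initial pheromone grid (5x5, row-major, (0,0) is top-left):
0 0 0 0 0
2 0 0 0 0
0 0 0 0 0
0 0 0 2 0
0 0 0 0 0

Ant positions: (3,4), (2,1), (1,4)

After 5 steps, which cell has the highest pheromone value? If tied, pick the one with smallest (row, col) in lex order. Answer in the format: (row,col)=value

Step 1: ant0:(3,4)->W->(3,3) | ant1:(2,1)->N->(1,1) | ant2:(1,4)->N->(0,4)
  grid max=3 at (3,3)
Step 2: ant0:(3,3)->N->(2,3) | ant1:(1,1)->W->(1,0) | ant2:(0,4)->S->(1,4)
  grid max=2 at (1,0)
Step 3: ant0:(2,3)->S->(3,3) | ant1:(1,0)->N->(0,0) | ant2:(1,4)->N->(0,4)
  grid max=3 at (3,3)
Step 4: ant0:(3,3)->N->(2,3) | ant1:(0,0)->S->(1,0) | ant2:(0,4)->S->(1,4)
  grid max=2 at (1,0)
Step 5: ant0:(2,3)->S->(3,3) | ant1:(1,0)->N->(0,0) | ant2:(1,4)->N->(0,4)
  grid max=3 at (3,3)
Final grid:
  1 0 0 0 1
  1 0 0 0 0
  0 0 0 0 0
  0 0 0 3 0
  0 0 0 0 0
Max pheromone 3 at (3,3)

Answer: (3,3)=3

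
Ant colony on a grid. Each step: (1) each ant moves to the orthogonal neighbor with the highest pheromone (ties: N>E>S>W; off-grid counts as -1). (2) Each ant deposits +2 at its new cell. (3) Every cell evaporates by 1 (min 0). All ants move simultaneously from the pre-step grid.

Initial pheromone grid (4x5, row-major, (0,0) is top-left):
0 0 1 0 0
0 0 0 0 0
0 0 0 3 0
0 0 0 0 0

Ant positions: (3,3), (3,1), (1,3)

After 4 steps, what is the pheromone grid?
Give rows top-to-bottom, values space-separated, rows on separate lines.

After step 1: ants at (2,3),(2,1),(2,3)
  0 0 0 0 0
  0 0 0 0 0
  0 1 0 6 0
  0 0 0 0 0
After step 2: ants at (1,3),(1,1),(1,3)
  0 0 0 0 0
  0 1 0 3 0
  0 0 0 5 0
  0 0 0 0 0
After step 3: ants at (2,3),(0,1),(2,3)
  0 1 0 0 0
  0 0 0 2 0
  0 0 0 8 0
  0 0 0 0 0
After step 4: ants at (1,3),(0,2),(1,3)
  0 0 1 0 0
  0 0 0 5 0
  0 0 0 7 0
  0 0 0 0 0

0 0 1 0 0
0 0 0 5 0
0 0 0 7 0
0 0 0 0 0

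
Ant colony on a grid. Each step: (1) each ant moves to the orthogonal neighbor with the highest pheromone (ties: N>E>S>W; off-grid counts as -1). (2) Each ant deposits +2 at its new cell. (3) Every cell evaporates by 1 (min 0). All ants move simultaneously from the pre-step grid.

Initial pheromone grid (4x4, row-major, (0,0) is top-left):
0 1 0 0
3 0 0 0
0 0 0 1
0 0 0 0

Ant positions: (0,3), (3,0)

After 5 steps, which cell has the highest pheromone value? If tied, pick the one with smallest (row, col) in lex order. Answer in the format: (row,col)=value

Answer: (1,0)=2

Derivation:
Step 1: ant0:(0,3)->S->(1,3) | ant1:(3,0)->N->(2,0)
  grid max=2 at (1,0)
Step 2: ant0:(1,3)->N->(0,3) | ant1:(2,0)->N->(1,0)
  grid max=3 at (1,0)
Step 3: ant0:(0,3)->S->(1,3) | ant1:(1,0)->N->(0,0)
  grid max=2 at (1,0)
Step 4: ant0:(1,3)->N->(0,3) | ant1:(0,0)->S->(1,0)
  grid max=3 at (1,0)
Step 5: ant0:(0,3)->S->(1,3) | ant1:(1,0)->N->(0,0)
  grid max=2 at (1,0)
Final grid:
  1 0 0 0
  2 0 0 1
  0 0 0 0
  0 0 0 0
Max pheromone 2 at (1,0)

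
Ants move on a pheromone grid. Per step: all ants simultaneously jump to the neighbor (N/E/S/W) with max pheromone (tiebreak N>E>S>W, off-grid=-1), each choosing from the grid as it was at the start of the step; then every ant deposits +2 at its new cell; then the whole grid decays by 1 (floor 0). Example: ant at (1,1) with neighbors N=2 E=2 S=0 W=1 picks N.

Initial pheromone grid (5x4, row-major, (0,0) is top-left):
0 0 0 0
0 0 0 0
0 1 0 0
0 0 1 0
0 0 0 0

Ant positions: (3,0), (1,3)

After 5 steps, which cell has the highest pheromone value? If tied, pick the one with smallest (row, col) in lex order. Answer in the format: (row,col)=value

Step 1: ant0:(3,0)->N->(2,0) | ant1:(1,3)->N->(0,3)
  grid max=1 at (0,3)
Step 2: ant0:(2,0)->N->(1,0) | ant1:(0,3)->S->(1,3)
  grid max=1 at (1,0)
Step 3: ant0:(1,0)->N->(0,0) | ant1:(1,3)->N->(0,3)
  grid max=1 at (0,0)
Step 4: ant0:(0,0)->E->(0,1) | ant1:(0,3)->S->(1,3)
  grid max=1 at (0,1)
Step 5: ant0:(0,1)->E->(0,2) | ant1:(1,3)->N->(0,3)
  grid max=1 at (0,2)
Final grid:
  0 0 1 1
  0 0 0 0
  0 0 0 0
  0 0 0 0
  0 0 0 0
Max pheromone 1 at (0,2)

Answer: (0,2)=1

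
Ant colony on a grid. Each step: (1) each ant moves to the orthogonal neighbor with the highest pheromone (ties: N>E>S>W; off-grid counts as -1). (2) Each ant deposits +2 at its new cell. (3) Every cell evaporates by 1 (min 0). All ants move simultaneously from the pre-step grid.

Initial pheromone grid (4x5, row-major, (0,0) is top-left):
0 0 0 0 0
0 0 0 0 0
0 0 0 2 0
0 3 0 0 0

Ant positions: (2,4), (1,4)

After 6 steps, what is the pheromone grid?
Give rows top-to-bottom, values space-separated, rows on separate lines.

After step 1: ants at (2,3),(0,4)
  0 0 0 0 1
  0 0 0 0 0
  0 0 0 3 0
  0 2 0 0 0
After step 2: ants at (1,3),(1,4)
  0 0 0 0 0
  0 0 0 1 1
  0 0 0 2 0
  0 1 0 0 0
After step 3: ants at (2,3),(1,3)
  0 0 0 0 0
  0 0 0 2 0
  0 0 0 3 0
  0 0 0 0 0
After step 4: ants at (1,3),(2,3)
  0 0 0 0 0
  0 0 0 3 0
  0 0 0 4 0
  0 0 0 0 0
After step 5: ants at (2,3),(1,3)
  0 0 0 0 0
  0 0 0 4 0
  0 0 0 5 0
  0 0 0 0 0
After step 6: ants at (1,3),(2,3)
  0 0 0 0 0
  0 0 0 5 0
  0 0 0 6 0
  0 0 0 0 0

0 0 0 0 0
0 0 0 5 0
0 0 0 6 0
0 0 0 0 0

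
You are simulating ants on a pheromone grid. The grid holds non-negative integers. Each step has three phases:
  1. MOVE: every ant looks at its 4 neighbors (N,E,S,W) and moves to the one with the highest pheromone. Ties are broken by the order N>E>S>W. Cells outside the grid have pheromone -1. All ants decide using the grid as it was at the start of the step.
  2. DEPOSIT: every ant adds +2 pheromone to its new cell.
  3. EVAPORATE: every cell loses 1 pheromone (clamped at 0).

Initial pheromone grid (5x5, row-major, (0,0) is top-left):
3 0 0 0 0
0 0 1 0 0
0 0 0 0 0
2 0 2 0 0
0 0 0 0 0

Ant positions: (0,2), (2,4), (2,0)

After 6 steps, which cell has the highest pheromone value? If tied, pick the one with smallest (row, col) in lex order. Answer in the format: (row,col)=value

Step 1: ant0:(0,2)->S->(1,2) | ant1:(2,4)->N->(1,4) | ant2:(2,0)->S->(3,0)
  grid max=3 at (3,0)
Step 2: ant0:(1,2)->N->(0,2) | ant1:(1,4)->N->(0,4) | ant2:(3,0)->N->(2,0)
  grid max=2 at (3,0)
Step 3: ant0:(0,2)->S->(1,2) | ant1:(0,4)->S->(1,4) | ant2:(2,0)->S->(3,0)
  grid max=3 at (3,0)
Step 4: ant0:(1,2)->N->(0,2) | ant1:(1,4)->N->(0,4) | ant2:(3,0)->N->(2,0)
  grid max=2 at (3,0)
Step 5: ant0:(0,2)->S->(1,2) | ant1:(0,4)->S->(1,4) | ant2:(2,0)->S->(3,0)
  grid max=3 at (3,0)
Step 6: ant0:(1,2)->N->(0,2) | ant1:(1,4)->N->(0,4) | ant2:(3,0)->N->(2,0)
  grid max=2 at (3,0)
Final grid:
  0 0 1 0 1
  0 0 1 0 0
  1 0 0 0 0
  2 0 0 0 0
  0 0 0 0 0
Max pheromone 2 at (3,0)

Answer: (3,0)=2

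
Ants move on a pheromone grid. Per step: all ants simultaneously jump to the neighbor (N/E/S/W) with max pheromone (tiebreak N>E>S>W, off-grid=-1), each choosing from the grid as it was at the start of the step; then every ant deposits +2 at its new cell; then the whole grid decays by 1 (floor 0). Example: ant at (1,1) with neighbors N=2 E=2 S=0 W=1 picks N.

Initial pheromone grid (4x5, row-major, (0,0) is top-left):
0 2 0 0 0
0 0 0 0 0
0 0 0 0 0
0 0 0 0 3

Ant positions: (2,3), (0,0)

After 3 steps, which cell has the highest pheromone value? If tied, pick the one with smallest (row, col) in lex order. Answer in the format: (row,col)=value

Answer: (0,1)=3

Derivation:
Step 1: ant0:(2,3)->N->(1,3) | ant1:(0,0)->E->(0,1)
  grid max=3 at (0,1)
Step 2: ant0:(1,3)->N->(0,3) | ant1:(0,1)->E->(0,2)
  grid max=2 at (0,1)
Step 3: ant0:(0,3)->W->(0,2) | ant1:(0,2)->W->(0,1)
  grid max=3 at (0,1)
Final grid:
  0 3 2 0 0
  0 0 0 0 0
  0 0 0 0 0
  0 0 0 0 0
Max pheromone 3 at (0,1)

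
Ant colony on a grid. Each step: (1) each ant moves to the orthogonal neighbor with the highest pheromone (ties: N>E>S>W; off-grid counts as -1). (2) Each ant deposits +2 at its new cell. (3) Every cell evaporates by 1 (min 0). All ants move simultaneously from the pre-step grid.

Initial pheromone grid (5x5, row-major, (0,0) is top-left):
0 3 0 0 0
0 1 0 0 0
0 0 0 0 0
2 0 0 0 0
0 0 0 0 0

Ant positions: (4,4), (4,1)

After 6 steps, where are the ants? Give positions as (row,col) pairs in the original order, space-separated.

Step 1: ant0:(4,4)->N->(3,4) | ant1:(4,1)->N->(3,1)
  grid max=2 at (0,1)
Step 2: ant0:(3,4)->N->(2,4) | ant1:(3,1)->W->(3,0)
  grid max=2 at (3,0)
Step 3: ant0:(2,4)->N->(1,4) | ant1:(3,0)->N->(2,0)
  grid max=1 at (1,4)
Step 4: ant0:(1,4)->N->(0,4) | ant1:(2,0)->S->(3,0)
  grid max=2 at (3,0)
Step 5: ant0:(0,4)->S->(1,4) | ant1:(3,0)->N->(2,0)
  grid max=1 at (1,4)
Step 6: ant0:(1,4)->N->(0,4) | ant1:(2,0)->S->(3,0)
  grid max=2 at (3,0)

(0,4) (3,0)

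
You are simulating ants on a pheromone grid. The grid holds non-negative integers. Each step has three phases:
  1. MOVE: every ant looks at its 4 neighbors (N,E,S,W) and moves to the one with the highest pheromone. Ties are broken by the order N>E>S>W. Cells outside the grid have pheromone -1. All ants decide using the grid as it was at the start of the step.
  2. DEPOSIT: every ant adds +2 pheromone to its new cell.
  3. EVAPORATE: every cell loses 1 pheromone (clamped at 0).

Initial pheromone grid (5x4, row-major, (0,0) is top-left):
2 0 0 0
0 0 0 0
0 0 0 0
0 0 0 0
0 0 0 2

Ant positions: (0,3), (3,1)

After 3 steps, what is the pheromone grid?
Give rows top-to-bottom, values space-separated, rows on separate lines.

After step 1: ants at (1,3),(2,1)
  1 0 0 0
  0 0 0 1
  0 1 0 0
  0 0 0 0
  0 0 0 1
After step 2: ants at (0,3),(1,1)
  0 0 0 1
  0 1 0 0
  0 0 0 0
  0 0 0 0
  0 0 0 0
After step 3: ants at (1,3),(0,1)
  0 1 0 0
  0 0 0 1
  0 0 0 0
  0 0 0 0
  0 0 0 0

0 1 0 0
0 0 0 1
0 0 0 0
0 0 0 0
0 0 0 0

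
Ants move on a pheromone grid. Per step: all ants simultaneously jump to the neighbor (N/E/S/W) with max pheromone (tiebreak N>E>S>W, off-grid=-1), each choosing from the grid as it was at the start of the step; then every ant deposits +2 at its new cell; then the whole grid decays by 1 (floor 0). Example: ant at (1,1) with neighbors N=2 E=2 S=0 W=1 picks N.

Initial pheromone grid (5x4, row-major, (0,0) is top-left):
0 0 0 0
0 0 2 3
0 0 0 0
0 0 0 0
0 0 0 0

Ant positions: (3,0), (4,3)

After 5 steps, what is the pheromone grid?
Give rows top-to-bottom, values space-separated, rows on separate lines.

After step 1: ants at (2,0),(3,3)
  0 0 0 0
  0 0 1 2
  1 0 0 0
  0 0 0 1
  0 0 0 0
After step 2: ants at (1,0),(2,3)
  0 0 0 0
  1 0 0 1
  0 0 0 1
  0 0 0 0
  0 0 0 0
After step 3: ants at (0,0),(1,3)
  1 0 0 0
  0 0 0 2
  0 0 0 0
  0 0 0 0
  0 0 0 0
After step 4: ants at (0,1),(0,3)
  0 1 0 1
  0 0 0 1
  0 0 0 0
  0 0 0 0
  0 0 0 0
After step 5: ants at (0,2),(1,3)
  0 0 1 0
  0 0 0 2
  0 0 0 0
  0 0 0 0
  0 0 0 0

0 0 1 0
0 0 0 2
0 0 0 0
0 0 0 0
0 0 0 0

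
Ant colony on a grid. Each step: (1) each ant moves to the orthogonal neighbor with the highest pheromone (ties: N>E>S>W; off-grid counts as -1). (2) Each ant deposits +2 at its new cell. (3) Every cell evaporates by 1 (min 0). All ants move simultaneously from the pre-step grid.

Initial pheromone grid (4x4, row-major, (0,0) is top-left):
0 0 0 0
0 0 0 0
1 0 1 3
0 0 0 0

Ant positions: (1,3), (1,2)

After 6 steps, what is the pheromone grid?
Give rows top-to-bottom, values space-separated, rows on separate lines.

After step 1: ants at (2,3),(2,2)
  0 0 0 0
  0 0 0 0
  0 0 2 4
  0 0 0 0
After step 2: ants at (2,2),(2,3)
  0 0 0 0
  0 0 0 0
  0 0 3 5
  0 0 0 0
After step 3: ants at (2,3),(2,2)
  0 0 0 0
  0 0 0 0
  0 0 4 6
  0 0 0 0
After step 4: ants at (2,2),(2,3)
  0 0 0 0
  0 0 0 0
  0 0 5 7
  0 0 0 0
After step 5: ants at (2,3),(2,2)
  0 0 0 0
  0 0 0 0
  0 0 6 8
  0 0 0 0
After step 6: ants at (2,2),(2,3)
  0 0 0 0
  0 0 0 0
  0 0 7 9
  0 0 0 0

0 0 0 0
0 0 0 0
0 0 7 9
0 0 0 0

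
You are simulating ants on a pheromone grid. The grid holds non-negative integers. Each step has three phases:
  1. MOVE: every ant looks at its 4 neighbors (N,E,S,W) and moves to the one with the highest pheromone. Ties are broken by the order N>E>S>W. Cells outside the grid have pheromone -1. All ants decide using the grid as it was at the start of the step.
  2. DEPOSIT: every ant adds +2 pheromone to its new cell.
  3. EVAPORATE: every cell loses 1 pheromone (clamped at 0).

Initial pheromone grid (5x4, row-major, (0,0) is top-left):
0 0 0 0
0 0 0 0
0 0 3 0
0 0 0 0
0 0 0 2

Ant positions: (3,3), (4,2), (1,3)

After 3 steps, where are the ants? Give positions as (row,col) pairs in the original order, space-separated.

Step 1: ant0:(3,3)->S->(4,3) | ant1:(4,2)->E->(4,3) | ant2:(1,3)->N->(0,3)
  grid max=5 at (4,3)
Step 2: ant0:(4,3)->N->(3,3) | ant1:(4,3)->N->(3,3) | ant2:(0,3)->S->(1,3)
  grid max=4 at (4,3)
Step 3: ant0:(3,3)->S->(4,3) | ant1:(3,3)->S->(4,3) | ant2:(1,3)->N->(0,3)
  grid max=7 at (4,3)

(4,3) (4,3) (0,3)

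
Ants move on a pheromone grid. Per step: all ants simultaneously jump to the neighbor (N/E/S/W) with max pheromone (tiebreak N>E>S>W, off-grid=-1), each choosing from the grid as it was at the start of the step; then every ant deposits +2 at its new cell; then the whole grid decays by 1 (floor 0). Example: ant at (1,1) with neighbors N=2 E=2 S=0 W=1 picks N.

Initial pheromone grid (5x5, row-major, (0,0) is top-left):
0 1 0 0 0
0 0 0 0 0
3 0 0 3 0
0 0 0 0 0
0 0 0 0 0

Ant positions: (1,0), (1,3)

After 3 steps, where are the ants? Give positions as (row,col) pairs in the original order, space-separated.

Step 1: ant0:(1,0)->S->(2,0) | ant1:(1,3)->S->(2,3)
  grid max=4 at (2,0)
Step 2: ant0:(2,0)->N->(1,0) | ant1:(2,3)->N->(1,3)
  grid max=3 at (2,0)
Step 3: ant0:(1,0)->S->(2,0) | ant1:(1,3)->S->(2,3)
  grid max=4 at (2,0)

(2,0) (2,3)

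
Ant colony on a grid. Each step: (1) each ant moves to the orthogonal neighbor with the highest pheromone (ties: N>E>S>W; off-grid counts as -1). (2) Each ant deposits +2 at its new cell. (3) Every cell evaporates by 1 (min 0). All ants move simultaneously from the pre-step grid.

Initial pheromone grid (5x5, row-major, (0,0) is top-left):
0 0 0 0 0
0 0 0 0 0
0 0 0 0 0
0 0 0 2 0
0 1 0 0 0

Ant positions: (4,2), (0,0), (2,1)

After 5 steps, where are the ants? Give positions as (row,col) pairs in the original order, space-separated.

Step 1: ant0:(4,2)->W->(4,1) | ant1:(0,0)->E->(0,1) | ant2:(2,1)->N->(1,1)
  grid max=2 at (4,1)
Step 2: ant0:(4,1)->N->(3,1) | ant1:(0,1)->S->(1,1) | ant2:(1,1)->N->(0,1)
  grid max=2 at (0,1)
Step 3: ant0:(3,1)->S->(4,1) | ant1:(1,1)->N->(0,1) | ant2:(0,1)->S->(1,1)
  grid max=3 at (0,1)
Step 4: ant0:(4,1)->N->(3,1) | ant1:(0,1)->S->(1,1) | ant2:(1,1)->N->(0,1)
  grid max=4 at (0,1)
Step 5: ant0:(3,1)->S->(4,1) | ant1:(1,1)->N->(0,1) | ant2:(0,1)->S->(1,1)
  grid max=5 at (0,1)

(4,1) (0,1) (1,1)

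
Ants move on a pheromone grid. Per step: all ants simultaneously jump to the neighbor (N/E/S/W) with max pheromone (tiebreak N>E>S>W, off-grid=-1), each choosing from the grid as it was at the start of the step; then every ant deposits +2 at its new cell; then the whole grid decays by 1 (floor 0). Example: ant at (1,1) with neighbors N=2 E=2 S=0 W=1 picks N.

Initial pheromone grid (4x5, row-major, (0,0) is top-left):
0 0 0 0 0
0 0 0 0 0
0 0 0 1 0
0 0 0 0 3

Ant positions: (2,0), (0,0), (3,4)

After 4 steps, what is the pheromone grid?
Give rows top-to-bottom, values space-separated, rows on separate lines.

After step 1: ants at (1,0),(0,1),(2,4)
  0 1 0 0 0
  1 0 0 0 0
  0 0 0 0 1
  0 0 0 0 2
After step 2: ants at (0,0),(0,2),(3,4)
  1 0 1 0 0
  0 0 0 0 0
  0 0 0 0 0
  0 0 0 0 3
After step 3: ants at (0,1),(0,3),(2,4)
  0 1 0 1 0
  0 0 0 0 0
  0 0 0 0 1
  0 0 0 0 2
After step 4: ants at (0,2),(0,4),(3,4)
  0 0 1 0 1
  0 0 0 0 0
  0 0 0 0 0
  0 0 0 0 3

0 0 1 0 1
0 0 0 0 0
0 0 0 0 0
0 0 0 0 3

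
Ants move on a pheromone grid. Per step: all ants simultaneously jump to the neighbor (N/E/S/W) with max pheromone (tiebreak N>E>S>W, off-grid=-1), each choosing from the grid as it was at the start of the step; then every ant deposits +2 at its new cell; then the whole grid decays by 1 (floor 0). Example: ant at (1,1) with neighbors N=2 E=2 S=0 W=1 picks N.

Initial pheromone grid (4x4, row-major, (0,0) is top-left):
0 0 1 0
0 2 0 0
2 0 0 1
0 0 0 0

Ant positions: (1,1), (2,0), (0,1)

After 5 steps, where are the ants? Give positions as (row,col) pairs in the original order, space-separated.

Step 1: ant0:(1,1)->N->(0,1) | ant1:(2,0)->N->(1,0) | ant2:(0,1)->S->(1,1)
  grid max=3 at (1,1)
Step 2: ant0:(0,1)->S->(1,1) | ant1:(1,0)->E->(1,1) | ant2:(1,1)->N->(0,1)
  grid max=6 at (1,1)
Step 3: ant0:(1,1)->N->(0,1) | ant1:(1,1)->N->(0,1) | ant2:(0,1)->S->(1,1)
  grid max=7 at (1,1)
Step 4: ant0:(0,1)->S->(1,1) | ant1:(0,1)->S->(1,1) | ant2:(1,1)->N->(0,1)
  grid max=10 at (1,1)
Step 5: ant0:(1,1)->N->(0,1) | ant1:(1,1)->N->(0,1) | ant2:(0,1)->S->(1,1)
  grid max=11 at (1,1)

(0,1) (0,1) (1,1)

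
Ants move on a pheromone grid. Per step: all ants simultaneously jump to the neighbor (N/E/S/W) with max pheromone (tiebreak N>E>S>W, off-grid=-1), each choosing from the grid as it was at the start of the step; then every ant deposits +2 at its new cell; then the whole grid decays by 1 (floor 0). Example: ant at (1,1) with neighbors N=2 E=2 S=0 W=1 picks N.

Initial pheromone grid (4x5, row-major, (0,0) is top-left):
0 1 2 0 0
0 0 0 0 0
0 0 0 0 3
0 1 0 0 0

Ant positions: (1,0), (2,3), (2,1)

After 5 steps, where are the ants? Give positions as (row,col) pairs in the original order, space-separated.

Step 1: ant0:(1,0)->N->(0,0) | ant1:(2,3)->E->(2,4) | ant2:(2,1)->S->(3,1)
  grid max=4 at (2,4)
Step 2: ant0:(0,0)->E->(0,1) | ant1:(2,4)->N->(1,4) | ant2:(3,1)->N->(2,1)
  grid max=3 at (2,4)
Step 3: ant0:(0,1)->E->(0,2) | ant1:(1,4)->S->(2,4) | ant2:(2,1)->S->(3,1)
  grid max=4 at (2,4)
Step 4: ant0:(0,2)->E->(0,3) | ant1:(2,4)->N->(1,4) | ant2:(3,1)->N->(2,1)
  grid max=3 at (2,4)
Step 5: ant0:(0,3)->E->(0,4) | ant1:(1,4)->S->(2,4) | ant2:(2,1)->S->(3,1)
  grid max=4 at (2,4)

(0,4) (2,4) (3,1)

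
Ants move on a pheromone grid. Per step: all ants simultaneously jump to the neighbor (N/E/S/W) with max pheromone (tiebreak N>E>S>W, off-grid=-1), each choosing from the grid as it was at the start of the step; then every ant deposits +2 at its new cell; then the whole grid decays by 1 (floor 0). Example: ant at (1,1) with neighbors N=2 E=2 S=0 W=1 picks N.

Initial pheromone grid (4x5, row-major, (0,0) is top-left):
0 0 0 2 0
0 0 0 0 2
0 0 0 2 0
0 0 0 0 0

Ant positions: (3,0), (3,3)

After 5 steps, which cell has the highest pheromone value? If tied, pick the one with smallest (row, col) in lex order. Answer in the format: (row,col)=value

Step 1: ant0:(3,0)->N->(2,0) | ant1:(3,3)->N->(2,3)
  grid max=3 at (2,3)
Step 2: ant0:(2,0)->N->(1,0) | ant1:(2,3)->N->(1,3)
  grid max=2 at (2,3)
Step 3: ant0:(1,0)->N->(0,0) | ant1:(1,3)->S->(2,3)
  grid max=3 at (2,3)
Step 4: ant0:(0,0)->E->(0,1) | ant1:(2,3)->N->(1,3)
  grid max=2 at (2,3)
Step 5: ant0:(0,1)->E->(0,2) | ant1:(1,3)->S->(2,3)
  grid max=3 at (2,3)
Final grid:
  0 0 1 0 0
  0 0 0 0 0
  0 0 0 3 0
  0 0 0 0 0
Max pheromone 3 at (2,3)

Answer: (2,3)=3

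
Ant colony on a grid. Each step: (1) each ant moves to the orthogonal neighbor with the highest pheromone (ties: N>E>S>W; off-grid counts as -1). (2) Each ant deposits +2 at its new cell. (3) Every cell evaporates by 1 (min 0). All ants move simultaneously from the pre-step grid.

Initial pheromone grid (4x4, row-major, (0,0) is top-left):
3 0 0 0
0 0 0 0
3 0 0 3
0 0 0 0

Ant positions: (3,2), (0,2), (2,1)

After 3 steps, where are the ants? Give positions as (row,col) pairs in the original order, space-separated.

Step 1: ant0:(3,2)->N->(2,2) | ant1:(0,2)->E->(0,3) | ant2:(2,1)->W->(2,0)
  grid max=4 at (2,0)
Step 2: ant0:(2,2)->E->(2,3) | ant1:(0,3)->S->(1,3) | ant2:(2,0)->N->(1,0)
  grid max=3 at (2,0)
Step 3: ant0:(2,3)->N->(1,3) | ant1:(1,3)->S->(2,3) | ant2:(1,0)->S->(2,0)
  grid max=4 at (2,0)

(1,3) (2,3) (2,0)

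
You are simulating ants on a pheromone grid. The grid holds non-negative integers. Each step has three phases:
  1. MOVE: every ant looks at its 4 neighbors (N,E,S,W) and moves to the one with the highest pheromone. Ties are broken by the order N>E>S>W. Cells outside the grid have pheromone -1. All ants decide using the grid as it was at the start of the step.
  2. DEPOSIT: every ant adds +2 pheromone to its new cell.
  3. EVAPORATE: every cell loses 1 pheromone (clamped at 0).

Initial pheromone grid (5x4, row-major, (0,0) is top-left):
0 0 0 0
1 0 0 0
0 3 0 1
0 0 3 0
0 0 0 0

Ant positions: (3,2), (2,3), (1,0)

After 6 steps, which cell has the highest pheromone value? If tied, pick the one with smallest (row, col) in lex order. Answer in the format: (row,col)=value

Step 1: ant0:(3,2)->N->(2,2) | ant1:(2,3)->N->(1,3) | ant2:(1,0)->N->(0,0)
  grid max=2 at (2,1)
Step 2: ant0:(2,2)->S->(3,2) | ant1:(1,3)->N->(0,3) | ant2:(0,0)->E->(0,1)
  grid max=3 at (3,2)
Step 3: ant0:(3,2)->N->(2,2) | ant1:(0,3)->S->(1,3) | ant2:(0,1)->E->(0,2)
  grid max=2 at (3,2)
Step 4: ant0:(2,2)->S->(3,2) | ant1:(1,3)->N->(0,3) | ant2:(0,2)->E->(0,3)
  grid max=3 at (0,3)
Step 5: ant0:(3,2)->N->(2,2) | ant1:(0,3)->S->(1,3) | ant2:(0,3)->S->(1,3)
  grid max=3 at (1,3)
Step 6: ant0:(2,2)->S->(3,2) | ant1:(1,3)->N->(0,3) | ant2:(1,3)->N->(0,3)
  grid max=5 at (0,3)
Final grid:
  0 0 0 5
  0 0 0 2
  0 0 0 0
  0 0 3 0
  0 0 0 0
Max pheromone 5 at (0,3)

Answer: (0,3)=5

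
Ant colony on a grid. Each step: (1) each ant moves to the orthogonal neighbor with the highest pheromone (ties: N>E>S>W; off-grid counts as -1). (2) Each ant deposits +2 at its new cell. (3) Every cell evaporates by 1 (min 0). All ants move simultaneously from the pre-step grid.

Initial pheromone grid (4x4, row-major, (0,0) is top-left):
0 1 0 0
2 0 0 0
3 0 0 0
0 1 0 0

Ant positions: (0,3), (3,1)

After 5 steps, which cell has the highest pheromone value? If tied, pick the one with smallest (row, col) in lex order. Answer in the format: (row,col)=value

Answer: (2,0)=2

Derivation:
Step 1: ant0:(0,3)->S->(1,3) | ant1:(3,1)->N->(2,1)
  grid max=2 at (2,0)
Step 2: ant0:(1,3)->N->(0,3) | ant1:(2,1)->W->(2,0)
  grid max=3 at (2,0)
Step 3: ant0:(0,3)->S->(1,3) | ant1:(2,0)->N->(1,0)
  grid max=2 at (2,0)
Step 4: ant0:(1,3)->N->(0,3) | ant1:(1,0)->S->(2,0)
  grid max=3 at (2,0)
Step 5: ant0:(0,3)->S->(1,3) | ant1:(2,0)->N->(1,0)
  grid max=2 at (2,0)
Final grid:
  0 0 0 0
  1 0 0 1
  2 0 0 0
  0 0 0 0
Max pheromone 2 at (2,0)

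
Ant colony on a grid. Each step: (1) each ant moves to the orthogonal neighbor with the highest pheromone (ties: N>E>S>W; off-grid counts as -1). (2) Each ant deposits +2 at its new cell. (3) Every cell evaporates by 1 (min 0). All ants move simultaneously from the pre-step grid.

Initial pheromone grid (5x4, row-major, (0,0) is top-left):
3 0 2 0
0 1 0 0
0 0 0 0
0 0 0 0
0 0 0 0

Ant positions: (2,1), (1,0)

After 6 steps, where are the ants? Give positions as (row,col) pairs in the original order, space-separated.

Step 1: ant0:(2,1)->N->(1,1) | ant1:(1,0)->N->(0,0)
  grid max=4 at (0,0)
Step 2: ant0:(1,1)->N->(0,1) | ant1:(0,0)->E->(0,1)
  grid max=3 at (0,0)
Step 3: ant0:(0,1)->W->(0,0) | ant1:(0,1)->W->(0,0)
  grid max=6 at (0,0)
Step 4: ant0:(0,0)->E->(0,1) | ant1:(0,0)->E->(0,1)
  grid max=5 at (0,0)
Step 5: ant0:(0,1)->W->(0,0) | ant1:(0,1)->W->(0,0)
  grid max=8 at (0,0)
Step 6: ant0:(0,0)->E->(0,1) | ant1:(0,0)->E->(0,1)
  grid max=7 at (0,0)

(0,1) (0,1)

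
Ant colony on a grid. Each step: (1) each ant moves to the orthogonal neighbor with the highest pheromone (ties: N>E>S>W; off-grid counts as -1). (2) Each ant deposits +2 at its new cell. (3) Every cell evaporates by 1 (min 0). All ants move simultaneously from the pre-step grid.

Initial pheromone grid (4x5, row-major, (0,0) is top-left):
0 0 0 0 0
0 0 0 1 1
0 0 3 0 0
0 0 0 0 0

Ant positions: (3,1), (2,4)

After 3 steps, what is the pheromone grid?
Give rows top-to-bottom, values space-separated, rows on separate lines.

After step 1: ants at (2,1),(1,4)
  0 0 0 0 0
  0 0 0 0 2
  0 1 2 0 0
  0 0 0 0 0
After step 2: ants at (2,2),(0,4)
  0 0 0 0 1
  0 0 0 0 1
  0 0 3 0 0
  0 0 0 0 0
After step 3: ants at (1,2),(1,4)
  0 0 0 0 0
  0 0 1 0 2
  0 0 2 0 0
  0 0 0 0 0

0 0 0 0 0
0 0 1 0 2
0 0 2 0 0
0 0 0 0 0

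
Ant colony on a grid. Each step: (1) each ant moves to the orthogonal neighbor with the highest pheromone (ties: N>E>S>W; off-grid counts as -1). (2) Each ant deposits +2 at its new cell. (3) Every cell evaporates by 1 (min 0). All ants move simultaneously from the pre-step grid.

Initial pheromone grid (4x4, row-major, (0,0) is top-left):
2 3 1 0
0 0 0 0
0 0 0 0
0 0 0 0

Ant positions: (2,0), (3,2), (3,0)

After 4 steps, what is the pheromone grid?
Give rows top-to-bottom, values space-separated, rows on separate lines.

After step 1: ants at (1,0),(2,2),(2,0)
  1 2 0 0
  1 0 0 0
  1 0 1 0
  0 0 0 0
After step 2: ants at (0,0),(1,2),(1,0)
  2 1 0 0
  2 0 1 0
  0 0 0 0
  0 0 0 0
After step 3: ants at (1,0),(0,2),(0,0)
  3 0 1 0
  3 0 0 0
  0 0 0 0
  0 0 0 0
After step 4: ants at (0,0),(0,3),(1,0)
  4 0 0 1
  4 0 0 0
  0 0 0 0
  0 0 0 0

4 0 0 1
4 0 0 0
0 0 0 0
0 0 0 0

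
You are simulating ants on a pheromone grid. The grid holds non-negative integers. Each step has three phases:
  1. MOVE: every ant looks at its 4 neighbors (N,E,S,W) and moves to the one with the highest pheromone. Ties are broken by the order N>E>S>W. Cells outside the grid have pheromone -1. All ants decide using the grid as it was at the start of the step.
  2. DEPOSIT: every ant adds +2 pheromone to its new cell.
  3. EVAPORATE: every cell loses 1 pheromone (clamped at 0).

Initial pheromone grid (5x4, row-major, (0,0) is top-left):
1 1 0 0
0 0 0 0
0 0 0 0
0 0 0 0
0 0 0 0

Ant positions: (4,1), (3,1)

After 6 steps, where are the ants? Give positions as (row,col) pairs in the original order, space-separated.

Step 1: ant0:(4,1)->N->(3,1) | ant1:(3,1)->N->(2,1)
  grid max=1 at (2,1)
Step 2: ant0:(3,1)->N->(2,1) | ant1:(2,1)->S->(3,1)
  grid max=2 at (2,1)
Step 3: ant0:(2,1)->S->(3,1) | ant1:(3,1)->N->(2,1)
  grid max=3 at (2,1)
Step 4: ant0:(3,1)->N->(2,1) | ant1:(2,1)->S->(3,1)
  grid max=4 at (2,1)
Step 5: ant0:(2,1)->S->(3,1) | ant1:(3,1)->N->(2,1)
  grid max=5 at (2,1)
Step 6: ant0:(3,1)->N->(2,1) | ant1:(2,1)->S->(3,1)
  grid max=6 at (2,1)

(2,1) (3,1)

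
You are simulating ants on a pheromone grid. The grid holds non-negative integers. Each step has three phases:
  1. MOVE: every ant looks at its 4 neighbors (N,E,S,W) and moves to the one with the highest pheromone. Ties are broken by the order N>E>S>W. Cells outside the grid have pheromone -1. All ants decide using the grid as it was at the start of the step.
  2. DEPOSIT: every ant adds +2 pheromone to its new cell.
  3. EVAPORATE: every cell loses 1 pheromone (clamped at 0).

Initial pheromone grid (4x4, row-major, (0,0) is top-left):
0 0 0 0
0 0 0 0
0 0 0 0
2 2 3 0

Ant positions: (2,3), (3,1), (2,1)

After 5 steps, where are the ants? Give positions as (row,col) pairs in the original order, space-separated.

Step 1: ant0:(2,3)->N->(1,3) | ant1:(3,1)->E->(3,2) | ant2:(2,1)->S->(3,1)
  grid max=4 at (3,2)
Step 2: ant0:(1,3)->N->(0,3) | ant1:(3,2)->W->(3,1) | ant2:(3,1)->E->(3,2)
  grid max=5 at (3,2)
Step 3: ant0:(0,3)->S->(1,3) | ant1:(3,1)->E->(3,2) | ant2:(3,2)->W->(3,1)
  grid max=6 at (3,2)
Step 4: ant0:(1,3)->N->(0,3) | ant1:(3,2)->W->(3,1) | ant2:(3,1)->E->(3,2)
  grid max=7 at (3,2)
Step 5: ant0:(0,3)->S->(1,3) | ant1:(3,1)->E->(3,2) | ant2:(3,2)->W->(3,1)
  grid max=8 at (3,2)

(1,3) (3,2) (3,1)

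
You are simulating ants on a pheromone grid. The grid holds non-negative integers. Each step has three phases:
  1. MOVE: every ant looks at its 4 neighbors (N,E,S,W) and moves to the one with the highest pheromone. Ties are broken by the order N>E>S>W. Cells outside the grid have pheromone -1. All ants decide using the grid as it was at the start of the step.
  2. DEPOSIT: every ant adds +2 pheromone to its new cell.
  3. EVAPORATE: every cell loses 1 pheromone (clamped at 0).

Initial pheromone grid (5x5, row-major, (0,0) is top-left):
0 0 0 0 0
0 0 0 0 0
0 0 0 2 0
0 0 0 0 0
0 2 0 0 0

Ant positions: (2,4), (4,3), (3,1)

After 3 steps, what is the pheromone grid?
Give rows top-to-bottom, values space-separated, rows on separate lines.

After step 1: ants at (2,3),(3,3),(4,1)
  0 0 0 0 0
  0 0 0 0 0
  0 0 0 3 0
  0 0 0 1 0
  0 3 0 0 0
After step 2: ants at (3,3),(2,3),(3,1)
  0 0 0 0 0
  0 0 0 0 0
  0 0 0 4 0
  0 1 0 2 0
  0 2 0 0 0
After step 3: ants at (2,3),(3,3),(4,1)
  0 0 0 0 0
  0 0 0 0 0
  0 0 0 5 0
  0 0 0 3 0
  0 3 0 0 0

0 0 0 0 0
0 0 0 0 0
0 0 0 5 0
0 0 0 3 0
0 3 0 0 0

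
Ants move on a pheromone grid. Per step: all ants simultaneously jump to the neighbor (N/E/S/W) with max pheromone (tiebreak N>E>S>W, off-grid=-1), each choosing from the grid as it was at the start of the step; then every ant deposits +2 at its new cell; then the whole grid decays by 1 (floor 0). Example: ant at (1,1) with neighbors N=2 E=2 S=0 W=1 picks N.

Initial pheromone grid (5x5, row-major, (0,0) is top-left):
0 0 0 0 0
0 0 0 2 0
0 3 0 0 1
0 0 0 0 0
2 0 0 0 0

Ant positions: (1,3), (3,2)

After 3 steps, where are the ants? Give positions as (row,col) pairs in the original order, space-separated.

Step 1: ant0:(1,3)->N->(0,3) | ant1:(3,2)->N->(2,2)
  grid max=2 at (2,1)
Step 2: ant0:(0,3)->S->(1,3) | ant1:(2,2)->W->(2,1)
  grid max=3 at (2,1)
Step 3: ant0:(1,3)->N->(0,3) | ant1:(2,1)->N->(1,1)
  grid max=2 at (2,1)

(0,3) (1,1)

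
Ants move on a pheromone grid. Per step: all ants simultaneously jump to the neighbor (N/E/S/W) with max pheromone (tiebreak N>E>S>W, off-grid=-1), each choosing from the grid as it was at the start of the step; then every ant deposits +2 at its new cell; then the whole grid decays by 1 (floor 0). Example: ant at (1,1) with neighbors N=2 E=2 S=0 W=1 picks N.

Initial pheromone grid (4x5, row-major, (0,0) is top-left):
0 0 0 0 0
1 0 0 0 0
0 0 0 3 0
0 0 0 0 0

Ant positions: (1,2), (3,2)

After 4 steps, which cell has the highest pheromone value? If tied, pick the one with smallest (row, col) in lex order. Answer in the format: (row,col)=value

Step 1: ant0:(1,2)->N->(0,2) | ant1:(3,2)->N->(2,2)
  grid max=2 at (2,3)
Step 2: ant0:(0,2)->E->(0,3) | ant1:(2,2)->E->(2,3)
  grid max=3 at (2,3)
Step 3: ant0:(0,3)->E->(0,4) | ant1:(2,3)->N->(1,3)
  grid max=2 at (2,3)
Step 4: ant0:(0,4)->S->(1,4) | ant1:(1,3)->S->(2,3)
  grid max=3 at (2,3)
Final grid:
  0 0 0 0 0
  0 0 0 0 1
  0 0 0 3 0
  0 0 0 0 0
Max pheromone 3 at (2,3)

Answer: (2,3)=3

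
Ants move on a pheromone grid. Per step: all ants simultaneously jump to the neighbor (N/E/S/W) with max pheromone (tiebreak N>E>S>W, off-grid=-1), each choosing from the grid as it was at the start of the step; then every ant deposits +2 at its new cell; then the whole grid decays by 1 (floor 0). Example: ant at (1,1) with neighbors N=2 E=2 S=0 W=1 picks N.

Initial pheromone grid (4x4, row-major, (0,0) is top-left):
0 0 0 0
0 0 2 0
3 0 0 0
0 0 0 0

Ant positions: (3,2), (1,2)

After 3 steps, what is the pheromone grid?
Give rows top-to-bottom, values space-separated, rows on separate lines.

After step 1: ants at (2,2),(0,2)
  0 0 1 0
  0 0 1 0
  2 0 1 0
  0 0 0 0
After step 2: ants at (1,2),(1,2)
  0 0 0 0
  0 0 4 0
  1 0 0 0
  0 0 0 0
After step 3: ants at (0,2),(0,2)
  0 0 3 0
  0 0 3 0
  0 0 0 0
  0 0 0 0

0 0 3 0
0 0 3 0
0 0 0 0
0 0 0 0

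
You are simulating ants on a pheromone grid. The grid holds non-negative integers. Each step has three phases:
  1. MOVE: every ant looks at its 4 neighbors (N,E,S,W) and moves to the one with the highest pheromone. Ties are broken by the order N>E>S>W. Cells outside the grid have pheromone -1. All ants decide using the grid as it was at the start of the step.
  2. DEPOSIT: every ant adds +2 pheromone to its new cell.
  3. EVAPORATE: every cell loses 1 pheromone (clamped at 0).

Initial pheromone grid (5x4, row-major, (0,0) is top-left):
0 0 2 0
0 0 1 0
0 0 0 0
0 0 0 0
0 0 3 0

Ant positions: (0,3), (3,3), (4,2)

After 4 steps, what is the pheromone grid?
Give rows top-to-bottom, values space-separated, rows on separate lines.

After step 1: ants at (0,2),(2,3),(3,2)
  0 0 3 0
  0 0 0 0
  0 0 0 1
  0 0 1 0
  0 0 2 0
After step 2: ants at (0,3),(1,3),(4,2)
  0 0 2 1
  0 0 0 1
  0 0 0 0
  0 0 0 0
  0 0 3 0
After step 3: ants at (0,2),(0,3),(3,2)
  0 0 3 2
  0 0 0 0
  0 0 0 0
  0 0 1 0
  0 0 2 0
After step 4: ants at (0,3),(0,2),(4,2)
  0 0 4 3
  0 0 0 0
  0 0 0 0
  0 0 0 0
  0 0 3 0

0 0 4 3
0 0 0 0
0 0 0 0
0 0 0 0
0 0 3 0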